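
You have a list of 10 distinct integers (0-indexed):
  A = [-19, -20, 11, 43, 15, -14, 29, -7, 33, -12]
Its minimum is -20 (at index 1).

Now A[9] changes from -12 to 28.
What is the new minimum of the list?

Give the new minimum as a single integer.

Old min = -20 (at index 1)
Change: A[9] -12 -> 28
Changed element was NOT the old min.
  New min = min(old_min, new_val) = min(-20, 28) = -20

Answer: -20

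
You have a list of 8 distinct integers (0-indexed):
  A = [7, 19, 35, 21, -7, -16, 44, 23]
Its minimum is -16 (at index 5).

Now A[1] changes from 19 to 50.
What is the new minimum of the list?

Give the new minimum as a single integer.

Old min = -16 (at index 5)
Change: A[1] 19 -> 50
Changed element was NOT the old min.
  New min = min(old_min, new_val) = min(-16, 50) = -16

Answer: -16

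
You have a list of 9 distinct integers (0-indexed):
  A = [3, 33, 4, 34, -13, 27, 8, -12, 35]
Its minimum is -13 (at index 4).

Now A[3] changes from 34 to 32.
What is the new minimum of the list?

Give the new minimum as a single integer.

Answer: -13

Derivation:
Old min = -13 (at index 4)
Change: A[3] 34 -> 32
Changed element was NOT the old min.
  New min = min(old_min, new_val) = min(-13, 32) = -13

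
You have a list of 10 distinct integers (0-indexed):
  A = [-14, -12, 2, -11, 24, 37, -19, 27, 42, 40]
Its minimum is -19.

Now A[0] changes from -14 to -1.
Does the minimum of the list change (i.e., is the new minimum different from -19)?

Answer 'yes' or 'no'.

Answer: no

Derivation:
Old min = -19
Change: A[0] -14 -> -1
Changed element was NOT the min; min changes only if -1 < -19.
New min = -19; changed? no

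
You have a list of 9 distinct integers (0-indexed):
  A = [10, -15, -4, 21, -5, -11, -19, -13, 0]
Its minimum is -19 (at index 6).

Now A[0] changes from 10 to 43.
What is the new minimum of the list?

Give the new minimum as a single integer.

Answer: -19

Derivation:
Old min = -19 (at index 6)
Change: A[0] 10 -> 43
Changed element was NOT the old min.
  New min = min(old_min, new_val) = min(-19, 43) = -19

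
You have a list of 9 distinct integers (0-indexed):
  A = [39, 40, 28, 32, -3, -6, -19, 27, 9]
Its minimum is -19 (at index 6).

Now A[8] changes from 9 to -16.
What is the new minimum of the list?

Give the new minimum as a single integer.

Answer: -19

Derivation:
Old min = -19 (at index 6)
Change: A[8] 9 -> -16
Changed element was NOT the old min.
  New min = min(old_min, new_val) = min(-19, -16) = -19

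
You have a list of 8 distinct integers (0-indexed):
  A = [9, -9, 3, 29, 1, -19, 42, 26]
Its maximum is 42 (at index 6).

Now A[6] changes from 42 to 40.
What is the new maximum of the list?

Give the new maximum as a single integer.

Answer: 40

Derivation:
Old max = 42 (at index 6)
Change: A[6] 42 -> 40
Changed element WAS the max -> may need rescan.
  Max of remaining elements: 29
  New max = max(40, 29) = 40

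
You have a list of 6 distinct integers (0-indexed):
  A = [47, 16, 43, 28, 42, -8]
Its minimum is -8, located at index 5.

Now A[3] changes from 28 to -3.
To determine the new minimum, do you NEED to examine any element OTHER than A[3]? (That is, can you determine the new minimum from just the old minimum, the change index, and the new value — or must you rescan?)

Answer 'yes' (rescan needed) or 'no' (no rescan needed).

Old min = -8 at index 5
Change at index 3: 28 -> -3
Index 3 was NOT the min. New min = min(-8, -3). No rescan of other elements needed.
Needs rescan: no

Answer: no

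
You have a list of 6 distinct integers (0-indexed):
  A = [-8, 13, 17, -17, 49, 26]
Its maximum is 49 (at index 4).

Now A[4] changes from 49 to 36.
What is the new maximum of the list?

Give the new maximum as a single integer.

Old max = 49 (at index 4)
Change: A[4] 49 -> 36
Changed element WAS the max -> may need rescan.
  Max of remaining elements: 26
  New max = max(36, 26) = 36

Answer: 36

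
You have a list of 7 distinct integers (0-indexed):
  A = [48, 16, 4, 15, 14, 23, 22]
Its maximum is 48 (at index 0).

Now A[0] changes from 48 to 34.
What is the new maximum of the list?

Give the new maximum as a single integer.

Answer: 34

Derivation:
Old max = 48 (at index 0)
Change: A[0] 48 -> 34
Changed element WAS the max -> may need rescan.
  Max of remaining elements: 23
  New max = max(34, 23) = 34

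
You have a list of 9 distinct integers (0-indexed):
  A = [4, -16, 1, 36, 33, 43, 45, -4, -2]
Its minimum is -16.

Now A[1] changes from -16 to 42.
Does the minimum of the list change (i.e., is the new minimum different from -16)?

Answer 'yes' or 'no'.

Answer: yes

Derivation:
Old min = -16
Change: A[1] -16 -> 42
Changed element was the min; new min must be rechecked.
New min = -4; changed? yes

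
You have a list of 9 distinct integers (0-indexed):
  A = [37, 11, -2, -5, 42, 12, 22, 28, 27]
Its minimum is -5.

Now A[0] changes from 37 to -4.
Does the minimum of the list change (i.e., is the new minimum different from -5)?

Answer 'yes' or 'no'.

Old min = -5
Change: A[0] 37 -> -4
Changed element was NOT the min; min changes only if -4 < -5.
New min = -5; changed? no

Answer: no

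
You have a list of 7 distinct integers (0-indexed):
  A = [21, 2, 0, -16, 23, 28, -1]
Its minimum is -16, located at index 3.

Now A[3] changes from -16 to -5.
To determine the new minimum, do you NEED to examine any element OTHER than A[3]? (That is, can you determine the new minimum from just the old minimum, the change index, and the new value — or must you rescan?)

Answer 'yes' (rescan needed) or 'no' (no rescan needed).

Old min = -16 at index 3
Change at index 3: -16 -> -5
Index 3 WAS the min and new value -5 > old min -16. Must rescan other elements to find the new min.
Needs rescan: yes

Answer: yes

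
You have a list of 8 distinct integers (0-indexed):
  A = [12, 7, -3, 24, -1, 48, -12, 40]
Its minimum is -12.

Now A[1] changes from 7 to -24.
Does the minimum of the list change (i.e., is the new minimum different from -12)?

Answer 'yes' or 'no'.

Answer: yes

Derivation:
Old min = -12
Change: A[1] 7 -> -24
Changed element was NOT the min; min changes only if -24 < -12.
New min = -24; changed? yes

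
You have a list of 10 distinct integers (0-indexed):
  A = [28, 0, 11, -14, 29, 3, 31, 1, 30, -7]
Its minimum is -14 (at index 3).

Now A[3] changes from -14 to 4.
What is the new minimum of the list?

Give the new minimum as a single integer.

Answer: -7

Derivation:
Old min = -14 (at index 3)
Change: A[3] -14 -> 4
Changed element WAS the min. Need to check: is 4 still <= all others?
  Min of remaining elements: -7
  New min = min(4, -7) = -7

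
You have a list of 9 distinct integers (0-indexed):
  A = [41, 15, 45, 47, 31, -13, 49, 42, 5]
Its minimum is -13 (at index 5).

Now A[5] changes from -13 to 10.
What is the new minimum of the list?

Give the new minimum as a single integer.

Answer: 5

Derivation:
Old min = -13 (at index 5)
Change: A[5] -13 -> 10
Changed element WAS the min. Need to check: is 10 still <= all others?
  Min of remaining elements: 5
  New min = min(10, 5) = 5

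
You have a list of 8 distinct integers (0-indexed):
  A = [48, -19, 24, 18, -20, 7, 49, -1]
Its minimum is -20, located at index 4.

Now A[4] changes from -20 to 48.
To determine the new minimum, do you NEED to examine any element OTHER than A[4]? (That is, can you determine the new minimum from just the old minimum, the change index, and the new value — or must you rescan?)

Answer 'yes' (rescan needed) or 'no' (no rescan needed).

Answer: yes

Derivation:
Old min = -20 at index 4
Change at index 4: -20 -> 48
Index 4 WAS the min and new value 48 > old min -20. Must rescan other elements to find the new min.
Needs rescan: yes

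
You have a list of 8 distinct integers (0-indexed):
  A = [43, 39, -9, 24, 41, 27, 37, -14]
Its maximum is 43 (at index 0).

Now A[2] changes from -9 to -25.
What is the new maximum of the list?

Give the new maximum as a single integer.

Answer: 43

Derivation:
Old max = 43 (at index 0)
Change: A[2] -9 -> -25
Changed element was NOT the old max.
  New max = max(old_max, new_val) = max(43, -25) = 43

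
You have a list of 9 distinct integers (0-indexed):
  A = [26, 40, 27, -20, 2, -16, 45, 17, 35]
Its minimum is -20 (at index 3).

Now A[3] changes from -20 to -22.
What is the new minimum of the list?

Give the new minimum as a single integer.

Answer: -22

Derivation:
Old min = -20 (at index 3)
Change: A[3] -20 -> -22
Changed element WAS the min. Need to check: is -22 still <= all others?
  Min of remaining elements: -16
  New min = min(-22, -16) = -22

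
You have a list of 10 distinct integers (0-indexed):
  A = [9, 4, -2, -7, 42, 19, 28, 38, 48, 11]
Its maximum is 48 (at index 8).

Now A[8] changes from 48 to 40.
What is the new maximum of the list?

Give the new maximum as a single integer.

Answer: 42

Derivation:
Old max = 48 (at index 8)
Change: A[8] 48 -> 40
Changed element WAS the max -> may need rescan.
  Max of remaining elements: 42
  New max = max(40, 42) = 42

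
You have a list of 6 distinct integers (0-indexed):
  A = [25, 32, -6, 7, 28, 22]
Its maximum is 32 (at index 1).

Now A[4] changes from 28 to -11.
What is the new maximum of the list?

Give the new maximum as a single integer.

Answer: 32

Derivation:
Old max = 32 (at index 1)
Change: A[4] 28 -> -11
Changed element was NOT the old max.
  New max = max(old_max, new_val) = max(32, -11) = 32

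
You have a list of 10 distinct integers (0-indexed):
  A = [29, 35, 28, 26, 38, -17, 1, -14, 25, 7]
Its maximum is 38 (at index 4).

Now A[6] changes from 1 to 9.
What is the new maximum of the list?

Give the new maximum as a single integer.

Answer: 38

Derivation:
Old max = 38 (at index 4)
Change: A[6] 1 -> 9
Changed element was NOT the old max.
  New max = max(old_max, new_val) = max(38, 9) = 38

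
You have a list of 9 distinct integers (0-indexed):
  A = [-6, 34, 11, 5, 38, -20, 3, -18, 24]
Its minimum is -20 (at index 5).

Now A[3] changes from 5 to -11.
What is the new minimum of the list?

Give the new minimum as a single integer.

Old min = -20 (at index 5)
Change: A[3] 5 -> -11
Changed element was NOT the old min.
  New min = min(old_min, new_val) = min(-20, -11) = -20

Answer: -20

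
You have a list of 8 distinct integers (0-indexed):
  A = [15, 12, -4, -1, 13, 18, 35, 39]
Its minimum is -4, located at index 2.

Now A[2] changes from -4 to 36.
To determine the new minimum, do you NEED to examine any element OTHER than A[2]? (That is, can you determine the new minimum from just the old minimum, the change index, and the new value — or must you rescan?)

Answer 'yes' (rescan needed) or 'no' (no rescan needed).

Old min = -4 at index 2
Change at index 2: -4 -> 36
Index 2 WAS the min and new value 36 > old min -4. Must rescan other elements to find the new min.
Needs rescan: yes

Answer: yes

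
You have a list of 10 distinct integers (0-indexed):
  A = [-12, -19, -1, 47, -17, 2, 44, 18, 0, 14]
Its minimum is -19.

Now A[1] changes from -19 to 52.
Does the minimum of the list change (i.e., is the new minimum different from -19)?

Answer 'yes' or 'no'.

Old min = -19
Change: A[1] -19 -> 52
Changed element was the min; new min must be rechecked.
New min = -17; changed? yes

Answer: yes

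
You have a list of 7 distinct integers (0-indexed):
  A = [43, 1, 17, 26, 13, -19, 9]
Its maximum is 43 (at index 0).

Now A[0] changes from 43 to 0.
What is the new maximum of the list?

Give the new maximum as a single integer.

Answer: 26

Derivation:
Old max = 43 (at index 0)
Change: A[0] 43 -> 0
Changed element WAS the max -> may need rescan.
  Max of remaining elements: 26
  New max = max(0, 26) = 26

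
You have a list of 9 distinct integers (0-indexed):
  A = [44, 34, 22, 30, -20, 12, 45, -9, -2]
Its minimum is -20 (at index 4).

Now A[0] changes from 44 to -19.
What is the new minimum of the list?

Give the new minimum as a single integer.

Answer: -20

Derivation:
Old min = -20 (at index 4)
Change: A[0] 44 -> -19
Changed element was NOT the old min.
  New min = min(old_min, new_val) = min(-20, -19) = -20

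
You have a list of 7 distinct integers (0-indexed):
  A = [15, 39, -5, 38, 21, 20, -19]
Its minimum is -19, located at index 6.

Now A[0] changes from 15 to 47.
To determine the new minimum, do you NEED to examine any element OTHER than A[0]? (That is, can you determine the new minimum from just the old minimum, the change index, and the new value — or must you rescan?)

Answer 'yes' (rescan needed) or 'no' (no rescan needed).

Answer: no

Derivation:
Old min = -19 at index 6
Change at index 0: 15 -> 47
Index 0 was NOT the min. New min = min(-19, 47). No rescan of other elements needed.
Needs rescan: no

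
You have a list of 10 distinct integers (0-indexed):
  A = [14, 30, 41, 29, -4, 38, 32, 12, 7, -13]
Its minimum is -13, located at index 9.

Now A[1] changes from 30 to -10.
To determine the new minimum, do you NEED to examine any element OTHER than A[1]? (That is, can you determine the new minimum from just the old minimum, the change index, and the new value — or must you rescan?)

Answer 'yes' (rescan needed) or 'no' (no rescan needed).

Old min = -13 at index 9
Change at index 1: 30 -> -10
Index 1 was NOT the min. New min = min(-13, -10). No rescan of other elements needed.
Needs rescan: no

Answer: no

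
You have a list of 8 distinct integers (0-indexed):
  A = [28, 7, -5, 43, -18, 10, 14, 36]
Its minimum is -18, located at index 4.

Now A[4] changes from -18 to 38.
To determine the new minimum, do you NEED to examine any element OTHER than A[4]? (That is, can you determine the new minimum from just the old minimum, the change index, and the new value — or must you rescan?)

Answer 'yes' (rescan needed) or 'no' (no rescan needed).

Answer: yes

Derivation:
Old min = -18 at index 4
Change at index 4: -18 -> 38
Index 4 WAS the min and new value 38 > old min -18. Must rescan other elements to find the new min.
Needs rescan: yes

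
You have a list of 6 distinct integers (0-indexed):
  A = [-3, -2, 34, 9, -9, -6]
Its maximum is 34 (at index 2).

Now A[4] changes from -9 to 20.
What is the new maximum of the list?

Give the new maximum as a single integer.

Answer: 34

Derivation:
Old max = 34 (at index 2)
Change: A[4] -9 -> 20
Changed element was NOT the old max.
  New max = max(old_max, new_val) = max(34, 20) = 34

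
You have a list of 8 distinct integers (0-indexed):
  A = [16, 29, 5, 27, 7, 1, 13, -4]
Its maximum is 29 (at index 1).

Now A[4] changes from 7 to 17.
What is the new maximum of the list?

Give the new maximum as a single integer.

Old max = 29 (at index 1)
Change: A[4] 7 -> 17
Changed element was NOT the old max.
  New max = max(old_max, new_val) = max(29, 17) = 29

Answer: 29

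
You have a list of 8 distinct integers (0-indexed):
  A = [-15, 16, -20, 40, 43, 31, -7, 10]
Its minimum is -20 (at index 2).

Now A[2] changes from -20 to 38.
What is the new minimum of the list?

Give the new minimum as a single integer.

Answer: -15

Derivation:
Old min = -20 (at index 2)
Change: A[2] -20 -> 38
Changed element WAS the min. Need to check: is 38 still <= all others?
  Min of remaining elements: -15
  New min = min(38, -15) = -15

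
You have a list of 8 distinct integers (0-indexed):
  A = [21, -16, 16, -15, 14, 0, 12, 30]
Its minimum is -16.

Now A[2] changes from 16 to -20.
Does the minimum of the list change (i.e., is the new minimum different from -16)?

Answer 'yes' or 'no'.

Old min = -16
Change: A[2] 16 -> -20
Changed element was NOT the min; min changes only if -20 < -16.
New min = -20; changed? yes

Answer: yes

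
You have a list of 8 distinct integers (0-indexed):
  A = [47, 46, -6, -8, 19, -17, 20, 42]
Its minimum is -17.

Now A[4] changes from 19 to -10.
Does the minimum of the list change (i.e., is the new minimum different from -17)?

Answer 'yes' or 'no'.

Old min = -17
Change: A[4] 19 -> -10
Changed element was NOT the min; min changes only if -10 < -17.
New min = -17; changed? no

Answer: no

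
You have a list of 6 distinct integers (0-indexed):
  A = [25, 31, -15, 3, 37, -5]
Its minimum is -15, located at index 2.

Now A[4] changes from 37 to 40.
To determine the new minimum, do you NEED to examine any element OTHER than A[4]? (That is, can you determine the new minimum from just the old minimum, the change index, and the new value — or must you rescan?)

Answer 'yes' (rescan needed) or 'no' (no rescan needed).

Answer: no

Derivation:
Old min = -15 at index 2
Change at index 4: 37 -> 40
Index 4 was NOT the min. New min = min(-15, 40). No rescan of other elements needed.
Needs rescan: no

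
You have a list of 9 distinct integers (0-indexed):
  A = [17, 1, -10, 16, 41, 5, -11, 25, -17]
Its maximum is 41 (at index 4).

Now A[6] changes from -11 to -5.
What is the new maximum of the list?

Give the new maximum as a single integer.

Old max = 41 (at index 4)
Change: A[6] -11 -> -5
Changed element was NOT the old max.
  New max = max(old_max, new_val) = max(41, -5) = 41

Answer: 41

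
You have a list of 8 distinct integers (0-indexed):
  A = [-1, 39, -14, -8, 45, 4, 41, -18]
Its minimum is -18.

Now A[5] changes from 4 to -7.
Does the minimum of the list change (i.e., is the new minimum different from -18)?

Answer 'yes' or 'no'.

Answer: no

Derivation:
Old min = -18
Change: A[5] 4 -> -7
Changed element was NOT the min; min changes only if -7 < -18.
New min = -18; changed? no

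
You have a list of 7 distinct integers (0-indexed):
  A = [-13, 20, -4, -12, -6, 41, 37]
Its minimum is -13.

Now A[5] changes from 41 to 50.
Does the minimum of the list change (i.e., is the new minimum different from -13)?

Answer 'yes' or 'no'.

Answer: no

Derivation:
Old min = -13
Change: A[5] 41 -> 50
Changed element was NOT the min; min changes only if 50 < -13.
New min = -13; changed? no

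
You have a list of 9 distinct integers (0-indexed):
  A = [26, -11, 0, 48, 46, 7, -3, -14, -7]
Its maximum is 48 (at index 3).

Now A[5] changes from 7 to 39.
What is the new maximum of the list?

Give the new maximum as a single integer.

Answer: 48

Derivation:
Old max = 48 (at index 3)
Change: A[5] 7 -> 39
Changed element was NOT the old max.
  New max = max(old_max, new_val) = max(48, 39) = 48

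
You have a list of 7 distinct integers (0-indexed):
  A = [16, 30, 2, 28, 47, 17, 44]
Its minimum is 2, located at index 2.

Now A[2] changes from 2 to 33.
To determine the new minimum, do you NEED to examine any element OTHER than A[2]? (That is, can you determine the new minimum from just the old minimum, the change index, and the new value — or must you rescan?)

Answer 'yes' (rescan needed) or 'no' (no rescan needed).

Answer: yes

Derivation:
Old min = 2 at index 2
Change at index 2: 2 -> 33
Index 2 WAS the min and new value 33 > old min 2. Must rescan other elements to find the new min.
Needs rescan: yes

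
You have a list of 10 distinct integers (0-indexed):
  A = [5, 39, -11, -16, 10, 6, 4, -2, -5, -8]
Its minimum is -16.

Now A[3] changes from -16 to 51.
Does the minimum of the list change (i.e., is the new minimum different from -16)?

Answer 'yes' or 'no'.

Old min = -16
Change: A[3] -16 -> 51
Changed element was the min; new min must be rechecked.
New min = -11; changed? yes

Answer: yes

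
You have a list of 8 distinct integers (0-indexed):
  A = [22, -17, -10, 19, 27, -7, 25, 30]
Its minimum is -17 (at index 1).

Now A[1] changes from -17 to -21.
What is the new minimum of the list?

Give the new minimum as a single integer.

Old min = -17 (at index 1)
Change: A[1] -17 -> -21
Changed element WAS the min. Need to check: is -21 still <= all others?
  Min of remaining elements: -10
  New min = min(-21, -10) = -21

Answer: -21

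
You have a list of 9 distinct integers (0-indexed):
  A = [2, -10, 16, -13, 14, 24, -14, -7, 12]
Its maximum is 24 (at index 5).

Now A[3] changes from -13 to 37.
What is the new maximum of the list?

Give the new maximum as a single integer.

Answer: 37

Derivation:
Old max = 24 (at index 5)
Change: A[3] -13 -> 37
Changed element was NOT the old max.
  New max = max(old_max, new_val) = max(24, 37) = 37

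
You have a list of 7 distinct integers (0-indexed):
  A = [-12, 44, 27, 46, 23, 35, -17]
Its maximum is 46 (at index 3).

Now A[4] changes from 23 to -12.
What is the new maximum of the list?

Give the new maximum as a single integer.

Old max = 46 (at index 3)
Change: A[4] 23 -> -12
Changed element was NOT the old max.
  New max = max(old_max, new_val) = max(46, -12) = 46

Answer: 46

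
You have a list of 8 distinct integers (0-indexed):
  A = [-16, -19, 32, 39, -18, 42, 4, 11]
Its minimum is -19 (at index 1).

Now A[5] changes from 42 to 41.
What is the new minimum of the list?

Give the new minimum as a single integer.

Answer: -19

Derivation:
Old min = -19 (at index 1)
Change: A[5] 42 -> 41
Changed element was NOT the old min.
  New min = min(old_min, new_val) = min(-19, 41) = -19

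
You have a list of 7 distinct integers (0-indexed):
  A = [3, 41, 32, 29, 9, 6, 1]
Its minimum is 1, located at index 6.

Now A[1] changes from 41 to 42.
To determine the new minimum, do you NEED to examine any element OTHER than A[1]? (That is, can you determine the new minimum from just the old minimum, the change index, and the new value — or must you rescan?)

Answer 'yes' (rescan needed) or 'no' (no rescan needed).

Old min = 1 at index 6
Change at index 1: 41 -> 42
Index 1 was NOT the min. New min = min(1, 42). No rescan of other elements needed.
Needs rescan: no

Answer: no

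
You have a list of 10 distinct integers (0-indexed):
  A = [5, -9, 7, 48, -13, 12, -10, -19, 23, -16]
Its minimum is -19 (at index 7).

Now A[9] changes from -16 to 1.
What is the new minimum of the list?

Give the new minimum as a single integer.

Old min = -19 (at index 7)
Change: A[9] -16 -> 1
Changed element was NOT the old min.
  New min = min(old_min, new_val) = min(-19, 1) = -19

Answer: -19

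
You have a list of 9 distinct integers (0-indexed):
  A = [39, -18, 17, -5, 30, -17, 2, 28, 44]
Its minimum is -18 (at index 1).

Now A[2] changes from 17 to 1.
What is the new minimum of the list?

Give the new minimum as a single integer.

Answer: -18

Derivation:
Old min = -18 (at index 1)
Change: A[2] 17 -> 1
Changed element was NOT the old min.
  New min = min(old_min, new_val) = min(-18, 1) = -18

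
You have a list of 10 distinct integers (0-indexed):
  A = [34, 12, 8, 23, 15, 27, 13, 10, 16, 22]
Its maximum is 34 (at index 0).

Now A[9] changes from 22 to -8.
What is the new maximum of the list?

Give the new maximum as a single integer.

Old max = 34 (at index 0)
Change: A[9] 22 -> -8
Changed element was NOT the old max.
  New max = max(old_max, new_val) = max(34, -8) = 34

Answer: 34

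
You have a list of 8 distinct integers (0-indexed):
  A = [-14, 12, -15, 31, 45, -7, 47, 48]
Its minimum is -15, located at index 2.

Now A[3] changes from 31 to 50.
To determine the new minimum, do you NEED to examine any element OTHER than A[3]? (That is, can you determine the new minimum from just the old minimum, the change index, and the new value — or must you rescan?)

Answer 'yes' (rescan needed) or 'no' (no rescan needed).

Old min = -15 at index 2
Change at index 3: 31 -> 50
Index 3 was NOT the min. New min = min(-15, 50). No rescan of other elements needed.
Needs rescan: no

Answer: no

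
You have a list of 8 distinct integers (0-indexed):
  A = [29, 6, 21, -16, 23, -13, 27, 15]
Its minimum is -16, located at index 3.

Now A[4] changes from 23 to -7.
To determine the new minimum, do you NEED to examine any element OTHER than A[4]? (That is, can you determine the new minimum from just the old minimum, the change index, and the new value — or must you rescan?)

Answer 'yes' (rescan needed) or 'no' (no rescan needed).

Old min = -16 at index 3
Change at index 4: 23 -> -7
Index 4 was NOT the min. New min = min(-16, -7). No rescan of other elements needed.
Needs rescan: no

Answer: no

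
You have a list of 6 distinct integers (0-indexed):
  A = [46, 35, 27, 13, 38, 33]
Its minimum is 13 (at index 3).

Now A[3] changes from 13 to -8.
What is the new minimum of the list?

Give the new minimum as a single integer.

Answer: -8

Derivation:
Old min = 13 (at index 3)
Change: A[3] 13 -> -8
Changed element WAS the min. Need to check: is -8 still <= all others?
  Min of remaining elements: 27
  New min = min(-8, 27) = -8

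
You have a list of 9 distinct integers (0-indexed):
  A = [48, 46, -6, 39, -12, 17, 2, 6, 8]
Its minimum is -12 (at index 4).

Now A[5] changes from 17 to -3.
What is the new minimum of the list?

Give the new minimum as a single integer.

Answer: -12

Derivation:
Old min = -12 (at index 4)
Change: A[5] 17 -> -3
Changed element was NOT the old min.
  New min = min(old_min, new_val) = min(-12, -3) = -12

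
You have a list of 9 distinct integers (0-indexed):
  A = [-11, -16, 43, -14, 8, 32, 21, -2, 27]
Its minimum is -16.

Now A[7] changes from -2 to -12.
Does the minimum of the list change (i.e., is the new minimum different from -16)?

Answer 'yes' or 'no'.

Answer: no

Derivation:
Old min = -16
Change: A[7] -2 -> -12
Changed element was NOT the min; min changes only if -12 < -16.
New min = -16; changed? no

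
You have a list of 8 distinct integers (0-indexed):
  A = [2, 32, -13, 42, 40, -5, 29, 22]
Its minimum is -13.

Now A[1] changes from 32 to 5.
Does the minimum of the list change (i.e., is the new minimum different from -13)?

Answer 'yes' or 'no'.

Answer: no

Derivation:
Old min = -13
Change: A[1] 32 -> 5
Changed element was NOT the min; min changes only if 5 < -13.
New min = -13; changed? no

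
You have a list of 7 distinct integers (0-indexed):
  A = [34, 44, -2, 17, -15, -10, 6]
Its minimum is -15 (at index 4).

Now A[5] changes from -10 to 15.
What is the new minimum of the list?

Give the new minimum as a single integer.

Old min = -15 (at index 4)
Change: A[5] -10 -> 15
Changed element was NOT the old min.
  New min = min(old_min, new_val) = min(-15, 15) = -15

Answer: -15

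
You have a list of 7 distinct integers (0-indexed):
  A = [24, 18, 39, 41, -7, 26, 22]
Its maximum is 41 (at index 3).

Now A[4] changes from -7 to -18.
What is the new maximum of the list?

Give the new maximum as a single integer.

Answer: 41

Derivation:
Old max = 41 (at index 3)
Change: A[4] -7 -> -18
Changed element was NOT the old max.
  New max = max(old_max, new_val) = max(41, -18) = 41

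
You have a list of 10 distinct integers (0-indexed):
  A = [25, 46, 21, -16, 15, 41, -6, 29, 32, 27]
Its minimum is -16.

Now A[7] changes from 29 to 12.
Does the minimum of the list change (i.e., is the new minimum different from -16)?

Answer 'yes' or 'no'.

Old min = -16
Change: A[7] 29 -> 12
Changed element was NOT the min; min changes only if 12 < -16.
New min = -16; changed? no

Answer: no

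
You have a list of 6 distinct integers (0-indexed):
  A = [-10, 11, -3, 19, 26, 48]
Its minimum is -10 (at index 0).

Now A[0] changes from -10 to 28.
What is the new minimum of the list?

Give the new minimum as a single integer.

Old min = -10 (at index 0)
Change: A[0] -10 -> 28
Changed element WAS the min. Need to check: is 28 still <= all others?
  Min of remaining elements: -3
  New min = min(28, -3) = -3

Answer: -3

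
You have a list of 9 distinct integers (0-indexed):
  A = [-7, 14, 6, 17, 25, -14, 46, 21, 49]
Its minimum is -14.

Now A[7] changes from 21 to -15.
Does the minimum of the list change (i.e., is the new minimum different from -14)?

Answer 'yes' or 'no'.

Answer: yes

Derivation:
Old min = -14
Change: A[7] 21 -> -15
Changed element was NOT the min; min changes only if -15 < -14.
New min = -15; changed? yes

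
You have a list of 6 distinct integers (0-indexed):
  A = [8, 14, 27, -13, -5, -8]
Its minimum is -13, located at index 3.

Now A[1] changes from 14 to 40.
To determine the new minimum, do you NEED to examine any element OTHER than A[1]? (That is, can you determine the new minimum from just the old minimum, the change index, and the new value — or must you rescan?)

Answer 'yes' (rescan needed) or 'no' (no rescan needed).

Answer: no

Derivation:
Old min = -13 at index 3
Change at index 1: 14 -> 40
Index 1 was NOT the min. New min = min(-13, 40). No rescan of other elements needed.
Needs rescan: no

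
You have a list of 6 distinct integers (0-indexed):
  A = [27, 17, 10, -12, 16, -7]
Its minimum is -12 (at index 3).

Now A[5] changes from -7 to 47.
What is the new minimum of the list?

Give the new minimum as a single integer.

Answer: -12

Derivation:
Old min = -12 (at index 3)
Change: A[5] -7 -> 47
Changed element was NOT the old min.
  New min = min(old_min, new_val) = min(-12, 47) = -12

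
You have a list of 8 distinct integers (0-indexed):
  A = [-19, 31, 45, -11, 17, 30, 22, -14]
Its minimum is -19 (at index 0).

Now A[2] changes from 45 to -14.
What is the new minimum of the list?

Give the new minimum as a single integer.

Answer: -19

Derivation:
Old min = -19 (at index 0)
Change: A[2] 45 -> -14
Changed element was NOT the old min.
  New min = min(old_min, new_val) = min(-19, -14) = -19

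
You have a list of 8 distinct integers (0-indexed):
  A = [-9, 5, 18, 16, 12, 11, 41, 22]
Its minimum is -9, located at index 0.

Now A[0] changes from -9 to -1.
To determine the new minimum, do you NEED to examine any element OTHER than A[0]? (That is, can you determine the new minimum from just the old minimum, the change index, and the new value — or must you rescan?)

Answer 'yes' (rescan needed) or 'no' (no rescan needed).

Old min = -9 at index 0
Change at index 0: -9 -> -1
Index 0 WAS the min and new value -1 > old min -9. Must rescan other elements to find the new min.
Needs rescan: yes

Answer: yes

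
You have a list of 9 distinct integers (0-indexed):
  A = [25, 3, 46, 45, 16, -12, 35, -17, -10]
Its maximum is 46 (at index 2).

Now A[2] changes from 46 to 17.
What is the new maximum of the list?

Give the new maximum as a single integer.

Answer: 45

Derivation:
Old max = 46 (at index 2)
Change: A[2] 46 -> 17
Changed element WAS the max -> may need rescan.
  Max of remaining elements: 45
  New max = max(17, 45) = 45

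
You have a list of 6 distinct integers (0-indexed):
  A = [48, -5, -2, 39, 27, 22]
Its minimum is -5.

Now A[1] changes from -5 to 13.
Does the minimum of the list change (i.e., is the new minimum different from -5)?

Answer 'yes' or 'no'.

Old min = -5
Change: A[1] -5 -> 13
Changed element was the min; new min must be rechecked.
New min = -2; changed? yes

Answer: yes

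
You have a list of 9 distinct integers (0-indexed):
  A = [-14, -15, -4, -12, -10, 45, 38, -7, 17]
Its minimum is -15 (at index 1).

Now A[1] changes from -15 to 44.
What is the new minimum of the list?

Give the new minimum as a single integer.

Old min = -15 (at index 1)
Change: A[1] -15 -> 44
Changed element WAS the min. Need to check: is 44 still <= all others?
  Min of remaining elements: -14
  New min = min(44, -14) = -14

Answer: -14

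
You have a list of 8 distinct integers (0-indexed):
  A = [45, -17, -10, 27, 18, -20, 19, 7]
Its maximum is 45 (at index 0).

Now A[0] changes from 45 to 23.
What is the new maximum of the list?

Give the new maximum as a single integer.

Old max = 45 (at index 0)
Change: A[0] 45 -> 23
Changed element WAS the max -> may need rescan.
  Max of remaining elements: 27
  New max = max(23, 27) = 27

Answer: 27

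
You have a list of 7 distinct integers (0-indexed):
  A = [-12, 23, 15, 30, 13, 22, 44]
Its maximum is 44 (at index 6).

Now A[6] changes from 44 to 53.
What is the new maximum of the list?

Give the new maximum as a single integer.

Old max = 44 (at index 6)
Change: A[6] 44 -> 53
Changed element WAS the max -> may need rescan.
  Max of remaining elements: 30
  New max = max(53, 30) = 53

Answer: 53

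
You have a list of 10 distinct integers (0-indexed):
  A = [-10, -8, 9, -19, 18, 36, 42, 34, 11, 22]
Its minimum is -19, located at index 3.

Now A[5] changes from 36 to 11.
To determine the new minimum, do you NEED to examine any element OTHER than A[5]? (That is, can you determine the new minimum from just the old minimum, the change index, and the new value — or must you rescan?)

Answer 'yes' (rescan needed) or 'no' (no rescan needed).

Old min = -19 at index 3
Change at index 5: 36 -> 11
Index 5 was NOT the min. New min = min(-19, 11). No rescan of other elements needed.
Needs rescan: no

Answer: no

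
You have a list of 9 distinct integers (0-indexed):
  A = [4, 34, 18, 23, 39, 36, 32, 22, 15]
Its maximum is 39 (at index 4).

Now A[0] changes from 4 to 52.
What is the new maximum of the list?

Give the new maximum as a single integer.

Answer: 52

Derivation:
Old max = 39 (at index 4)
Change: A[0] 4 -> 52
Changed element was NOT the old max.
  New max = max(old_max, new_val) = max(39, 52) = 52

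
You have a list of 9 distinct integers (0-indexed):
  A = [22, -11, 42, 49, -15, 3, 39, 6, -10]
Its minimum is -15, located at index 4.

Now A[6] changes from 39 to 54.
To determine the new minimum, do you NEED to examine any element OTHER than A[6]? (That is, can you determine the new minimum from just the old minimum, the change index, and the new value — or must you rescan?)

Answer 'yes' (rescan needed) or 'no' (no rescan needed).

Old min = -15 at index 4
Change at index 6: 39 -> 54
Index 6 was NOT the min. New min = min(-15, 54). No rescan of other elements needed.
Needs rescan: no

Answer: no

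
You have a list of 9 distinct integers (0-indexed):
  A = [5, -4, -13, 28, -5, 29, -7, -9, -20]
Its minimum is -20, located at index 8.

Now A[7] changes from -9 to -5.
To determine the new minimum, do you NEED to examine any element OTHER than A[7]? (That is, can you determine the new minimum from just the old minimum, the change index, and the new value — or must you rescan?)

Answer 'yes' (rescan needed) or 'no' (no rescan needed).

Old min = -20 at index 8
Change at index 7: -9 -> -5
Index 7 was NOT the min. New min = min(-20, -5). No rescan of other elements needed.
Needs rescan: no

Answer: no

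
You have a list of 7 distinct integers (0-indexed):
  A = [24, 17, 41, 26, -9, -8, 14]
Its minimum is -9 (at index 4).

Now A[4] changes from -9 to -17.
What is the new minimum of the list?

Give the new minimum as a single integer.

Answer: -17

Derivation:
Old min = -9 (at index 4)
Change: A[4] -9 -> -17
Changed element WAS the min. Need to check: is -17 still <= all others?
  Min of remaining elements: -8
  New min = min(-17, -8) = -17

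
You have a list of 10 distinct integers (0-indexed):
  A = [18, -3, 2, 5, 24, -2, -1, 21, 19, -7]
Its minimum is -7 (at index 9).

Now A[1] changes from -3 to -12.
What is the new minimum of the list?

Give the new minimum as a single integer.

Answer: -12

Derivation:
Old min = -7 (at index 9)
Change: A[1] -3 -> -12
Changed element was NOT the old min.
  New min = min(old_min, new_val) = min(-7, -12) = -12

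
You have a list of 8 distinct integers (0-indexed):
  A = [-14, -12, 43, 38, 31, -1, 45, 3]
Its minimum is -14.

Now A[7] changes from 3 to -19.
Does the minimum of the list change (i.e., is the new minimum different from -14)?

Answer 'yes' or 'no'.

Answer: yes

Derivation:
Old min = -14
Change: A[7] 3 -> -19
Changed element was NOT the min; min changes only if -19 < -14.
New min = -19; changed? yes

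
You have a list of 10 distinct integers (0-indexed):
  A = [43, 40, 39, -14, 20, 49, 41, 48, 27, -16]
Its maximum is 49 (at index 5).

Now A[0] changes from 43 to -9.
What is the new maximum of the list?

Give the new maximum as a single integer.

Answer: 49

Derivation:
Old max = 49 (at index 5)
Change: A[0] 43 -> -9
Changed element was NOT the old max.
  New max = max(old_max, new_val) = max(49, -9) = 49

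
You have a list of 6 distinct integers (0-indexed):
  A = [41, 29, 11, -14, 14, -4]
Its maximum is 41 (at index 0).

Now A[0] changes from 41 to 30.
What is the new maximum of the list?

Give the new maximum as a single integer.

Old max = 41 (at index 0)
Change: A[0] 41 -> 30
Changed element WAS the max -> may need rescan.
  Max of remaining elements: 29
  New max = max(30, 29) = 30

Answer: 30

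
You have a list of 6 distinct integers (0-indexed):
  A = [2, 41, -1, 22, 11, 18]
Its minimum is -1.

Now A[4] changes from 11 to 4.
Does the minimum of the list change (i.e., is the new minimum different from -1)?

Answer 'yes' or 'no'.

Answer: no

Derivation:
Old min = -1
Change: A[4] 11 -> 4
Changed element was NOT the min; min changes only if 4 < -1.
New min = -1; changed? no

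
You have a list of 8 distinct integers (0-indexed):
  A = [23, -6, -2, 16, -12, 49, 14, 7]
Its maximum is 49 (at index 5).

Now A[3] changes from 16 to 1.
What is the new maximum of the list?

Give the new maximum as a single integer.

Answer: 49

Derivation:
Old max = 49 (at index 5)
Change: A[3] 16 -> 1
Changed element was NOT the old max.
  New max = max(old_max, new_val) = max(49, 1) = 49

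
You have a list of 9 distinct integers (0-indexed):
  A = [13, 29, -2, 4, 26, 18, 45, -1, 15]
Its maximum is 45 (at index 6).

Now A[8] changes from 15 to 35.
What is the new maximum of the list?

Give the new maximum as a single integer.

Old max = 45 (at index 6)
Change: A[8] 15 -> 35
Changed element was NOT the old max.
  New max = max(old_max, new_val) = max(45, 35) = 45

Answer: 45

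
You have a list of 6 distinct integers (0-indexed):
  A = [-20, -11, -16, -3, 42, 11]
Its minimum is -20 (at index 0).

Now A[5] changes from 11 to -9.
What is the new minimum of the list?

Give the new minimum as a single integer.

Old min = -20 (at index 0)
Change: A[5] 11 -> -9
Changed element was NOT the old min.
  New min = min(old_min, new_val) = min(-20, -9) = -20

Answer: -20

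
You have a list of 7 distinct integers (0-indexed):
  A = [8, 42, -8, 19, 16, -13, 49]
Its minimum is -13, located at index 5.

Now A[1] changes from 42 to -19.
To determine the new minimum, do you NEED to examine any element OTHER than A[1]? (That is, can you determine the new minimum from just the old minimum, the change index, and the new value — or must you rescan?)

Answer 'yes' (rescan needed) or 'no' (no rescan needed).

Old min = -13 at index 5
Change at index 1: 42 -> -19
Index 1 was NOT the min. New min = min(-13, -19). No rescan of other elements needed.
Needs rescan: no

Answer: no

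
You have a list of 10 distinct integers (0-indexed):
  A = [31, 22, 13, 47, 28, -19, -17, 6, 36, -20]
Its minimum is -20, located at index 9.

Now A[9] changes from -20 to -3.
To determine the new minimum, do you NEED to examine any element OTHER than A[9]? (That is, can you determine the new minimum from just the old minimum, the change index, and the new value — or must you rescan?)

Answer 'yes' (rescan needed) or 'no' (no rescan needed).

Answer: yes

Derivation:
Old min = -20 at index 9
Change at index 9: -20 -> -3
Index 9 WAS the min and new value -3 > old min -20. Must rescan other elements to find the new min.
Needs rescan: yes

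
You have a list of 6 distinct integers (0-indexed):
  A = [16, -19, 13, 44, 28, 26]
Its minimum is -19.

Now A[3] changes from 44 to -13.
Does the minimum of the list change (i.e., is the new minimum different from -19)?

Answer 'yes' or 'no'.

Answer: no

Derivation:
Old min = -19
Change: A[3] 44 -> -13
Changed element was NOT the min; min changes only if -13 < -19.
New min = -19; changed? no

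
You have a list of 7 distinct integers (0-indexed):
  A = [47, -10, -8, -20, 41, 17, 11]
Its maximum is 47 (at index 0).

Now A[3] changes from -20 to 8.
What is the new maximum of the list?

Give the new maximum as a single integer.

Old max = 47 (at index 0)
Change: A[3] -20 -> 8
Changed element was NOT the old max.
  New max = max(old_max, new_val) = max(47, 8) = 47

Answer: 47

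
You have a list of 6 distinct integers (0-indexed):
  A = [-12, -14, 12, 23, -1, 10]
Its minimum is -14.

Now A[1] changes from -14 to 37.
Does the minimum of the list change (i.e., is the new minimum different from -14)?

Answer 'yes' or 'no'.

Old min = -14
Change: A[1] -14 -> 37
Changed element was the min; new min must be rechecked.
New min = -12; changed? yes

Answer: yes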